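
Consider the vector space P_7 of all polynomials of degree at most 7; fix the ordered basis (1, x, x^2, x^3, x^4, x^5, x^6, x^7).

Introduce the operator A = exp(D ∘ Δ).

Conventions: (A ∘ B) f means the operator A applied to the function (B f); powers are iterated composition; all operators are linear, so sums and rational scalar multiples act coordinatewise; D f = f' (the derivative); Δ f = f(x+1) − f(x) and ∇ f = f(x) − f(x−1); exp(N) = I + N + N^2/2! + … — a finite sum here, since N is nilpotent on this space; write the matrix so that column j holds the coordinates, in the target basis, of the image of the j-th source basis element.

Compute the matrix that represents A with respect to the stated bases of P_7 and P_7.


image of 1: 1
image of x: x
image of x^2: x^2 + 2
image of x^3: x^3 + 6x + 3
image of x^4: x^4 + 12x^2 + 12x + 16
image of x^5: x^5 + 20x^3 + 30x^2 + 80x + 65
image of x^6: x^6 + 30x^4 + 60x^3 + 240x^2 + 390x + 336
image of x^7: x^7 + 42x^5 + 105x^4 + 560x^3 + 1365x^2 + 2352x + 1897
each image's coordinates form column j of the matrix

the matrix is [[1, 0, 2, 3, 16, 65, 336, 1897]; [0, 1, 0, 6, 12, 80, 390, 2352]; [0, 0, 1, 0, 12, 30, 240, 1365]; [0, 0, 0, 1, 0, 20, 60, 560]; [0, 0, 0, 0, 1, 0, 30, 105]; [0, 0, 0, 0, 0, 1, 0, 42]; [0, 0, 0, 0, 0, 0, 1, 0]; [0, 0, 0, 0, 0, 0, 0, 1]] (rows listed top to bottom)


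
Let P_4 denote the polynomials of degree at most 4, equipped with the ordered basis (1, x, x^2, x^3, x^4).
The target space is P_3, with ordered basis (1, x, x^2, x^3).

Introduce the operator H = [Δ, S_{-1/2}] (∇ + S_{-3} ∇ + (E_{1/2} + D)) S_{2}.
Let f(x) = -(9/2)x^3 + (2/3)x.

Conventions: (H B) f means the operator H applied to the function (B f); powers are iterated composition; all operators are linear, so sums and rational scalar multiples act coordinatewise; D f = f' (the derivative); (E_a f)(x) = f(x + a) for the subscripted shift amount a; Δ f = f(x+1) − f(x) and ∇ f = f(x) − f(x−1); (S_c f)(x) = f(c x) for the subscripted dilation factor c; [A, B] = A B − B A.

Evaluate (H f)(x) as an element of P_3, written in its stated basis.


S_{2} f = -36x^3 + (4/3)x
∇ S_{2} f = -108x^2 + 108x - 104/3
∇ S_{2} f = -108x^2 + 108x - 104/3
S_{-3} ∇ S_{2} f = -972x^2 - 324x - 104/3
E_{1/2} S_{2} f = -36x^3 - 54x^2 - (77/3)x - 23/6
D S_{2} f = -108x^2 + 4/3
(E_{1/2} + D) S_{2} f = -36x^3 - 162x^2 - (77/3)x - 5/2
(∇ + S_{-3} ∇ + (E_{1/2} + D)) S_{2} f = -36x^3 - 1242x^2 - (725/3)x - 431/6
S_{-1/2} (∇ + S_{-3} ∇ + (E_{1/2} + D)) S_{2} f = (9/2)x^3 - (621/2)x^2 + (725/6)x - 431/6
Δ S_{-1/2} (∇ + S_{-3} ∇ + (E_{1/2} + D)) S_{2} f = (27/2)x^2 - (1215/2)x - 1111/6
Δ (∇ + S_{-3} ∇ + (E_{1/2} + D)) S_{2} f = -108x^2 - 2592x - 4559/3
S_{-1/2} Δ (∇ + S_{-3} ∇ + (E_{1/2} + D)) S_{2} f = -27x^2 + 1296x - 4559/3
[Δ, S_{-1/2}] (∇ + S_{-3} ∇ + (E_{1/2} + D)) S_{2} f = (81/2)x^2 - (3807/2)x + 2669/2

the image equals g(x) = (81/2)x^2 - (3807/2)x + 2669/2


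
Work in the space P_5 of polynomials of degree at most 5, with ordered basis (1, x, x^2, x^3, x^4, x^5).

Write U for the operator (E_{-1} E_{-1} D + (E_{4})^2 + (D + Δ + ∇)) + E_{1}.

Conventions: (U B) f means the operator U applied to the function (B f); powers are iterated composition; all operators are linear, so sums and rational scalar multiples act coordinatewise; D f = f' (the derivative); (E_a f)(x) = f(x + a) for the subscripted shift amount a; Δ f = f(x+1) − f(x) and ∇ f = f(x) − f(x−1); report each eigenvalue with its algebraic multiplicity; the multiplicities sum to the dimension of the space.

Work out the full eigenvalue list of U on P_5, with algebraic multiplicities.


λ = 2 (multiplicity 6)

image of 1: 2
image of x: 2x + 13
image of x^2: 2x^2 + 26x + 61
image of x^3: 2x^3 + 39x^2 + 183x + 527
image of x^4: 2x^4 + 52x^3 + 366x^2 + 2108x + 4065
image of x^5: 2x^5 + 65x^4 + 610x^3 + 5270x^2 + 20325x + 32851
the matrix is upper triangular; its diagonal is (2, 2, 2, 2, 2, 2)
for a triangular matrix the eigenvalues are the diagonal entries, with algebraic multiplicity their repetition count


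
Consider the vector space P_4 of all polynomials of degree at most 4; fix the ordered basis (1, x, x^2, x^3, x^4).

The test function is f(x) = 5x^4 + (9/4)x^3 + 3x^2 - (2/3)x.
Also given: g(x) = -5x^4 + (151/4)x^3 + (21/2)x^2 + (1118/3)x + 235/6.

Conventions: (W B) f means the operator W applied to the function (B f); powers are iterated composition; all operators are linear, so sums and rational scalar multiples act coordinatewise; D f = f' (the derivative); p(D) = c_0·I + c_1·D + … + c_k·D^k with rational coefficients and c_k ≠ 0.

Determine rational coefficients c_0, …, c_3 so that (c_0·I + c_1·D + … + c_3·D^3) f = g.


D^0 f = 5x^4 + (9/4)x^3 + 3x^2 - (2/3)x
D^1 f = 20x^3 + (27/4)x^2 + 6x - 2/3
D^2 f = 60x^2 + (27/2)x + 6
D^3 f = 120x + 27/2
matching coefficients of g against c_0 f + c_1 Df + … from the top degree down determines the c_i
solution: c_0 = -1, c_1 = 2, c_2 = 0, c_3 = 3

p(D) = -I + 2·D + 3·D^3, i.e. c_0 = -1, c_1 = 2, c_2 = 0, c_3 = 3


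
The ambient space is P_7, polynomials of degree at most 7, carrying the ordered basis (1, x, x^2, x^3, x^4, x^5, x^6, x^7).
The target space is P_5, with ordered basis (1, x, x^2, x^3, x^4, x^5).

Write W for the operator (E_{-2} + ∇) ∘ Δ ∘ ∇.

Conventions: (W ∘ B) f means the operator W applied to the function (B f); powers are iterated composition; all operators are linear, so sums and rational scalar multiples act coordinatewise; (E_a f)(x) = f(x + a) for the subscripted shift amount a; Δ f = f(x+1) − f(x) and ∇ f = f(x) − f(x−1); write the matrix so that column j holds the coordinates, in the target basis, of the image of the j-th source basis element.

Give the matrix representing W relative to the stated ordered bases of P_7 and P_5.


the matrix is [[0, 0, 2, -6, 38, -150, 542, -1806]; [0, 0, 0, 6, -24, 190, -900, 3794]; [0, 0, 0, 0, 12, -60, 570, -3150]; [0, 0, 0, 0, 0, 20, -120, 1330]; [0, 0, 0, 0, 0, 0, 30, -210]; [0, 0, 0, 0, 0, 0, 0, 42]] (rows listed top to bottom)

image of 1: 0
image of x: 0
image of x^2: 2
image of x^3: 6x - 6
image of x^4: 12x^2 - 24x + 38
image of x^5: 20x^3 - 60x^2 + 190x - 150
image of x^6: 30x^4 - 120x^3 + 570x^2 - 900x + 542
image of x^7: 42x^5 - 210x^4 + 1330x^3 - 3150x^2 + 3794x - 1806
each image's coordinates form column j of the matrix


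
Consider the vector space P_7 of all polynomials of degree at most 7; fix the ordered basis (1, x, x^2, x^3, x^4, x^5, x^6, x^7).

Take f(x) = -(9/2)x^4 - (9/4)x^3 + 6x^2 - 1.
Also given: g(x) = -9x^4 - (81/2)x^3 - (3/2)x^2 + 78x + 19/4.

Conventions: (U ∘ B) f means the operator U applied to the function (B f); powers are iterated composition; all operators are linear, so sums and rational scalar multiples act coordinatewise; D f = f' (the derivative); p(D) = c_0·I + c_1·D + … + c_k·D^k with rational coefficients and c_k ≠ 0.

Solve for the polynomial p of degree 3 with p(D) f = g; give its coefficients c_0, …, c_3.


D^0 f = -(9/2)x^4 - (9/4)x^3 + 6x^2 - 1
D^1 f = -18x^3 - (27/4)x^2 + 12x
D^2 f = -54x^2 - (27/2)x + 12
D^3 f = -108x - 27/2
matching coefficients of g against c_0 f + c_1 Df + … from the top degree down determines the c_i
solution: c_0 = 2, c_1 = 2, c_2 = 0, c_3 = -1/2

p(D) = 2·I + 2·D − (1/2)·D^3, i.e. c_0 = 2, c_1 = 2, c_2 = 0, c_3 = -1/2


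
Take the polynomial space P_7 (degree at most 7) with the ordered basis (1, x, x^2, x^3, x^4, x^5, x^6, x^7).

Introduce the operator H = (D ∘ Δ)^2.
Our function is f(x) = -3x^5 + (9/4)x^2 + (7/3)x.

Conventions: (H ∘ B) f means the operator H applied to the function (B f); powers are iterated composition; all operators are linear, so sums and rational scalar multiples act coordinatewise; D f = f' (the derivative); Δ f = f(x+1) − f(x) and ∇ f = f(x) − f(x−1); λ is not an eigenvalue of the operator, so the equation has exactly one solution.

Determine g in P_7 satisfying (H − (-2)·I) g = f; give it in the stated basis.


the image equals g(x) = -(3/2)x^5 + (9/8)x^2 + (547/6)x + 90

write g with unknown coordinates in the stated basis and equate coefficients in (H − (-2)·I) g = f
solving from the highest basis element down gives g = -(3/2)x^5 + (9/8)x^2 + (547/6)x + 90
check: H g = -180x - 180
so H g − (-2)·g = -3x^5 + (9/4)x^2 + (7/3)x = f ✓


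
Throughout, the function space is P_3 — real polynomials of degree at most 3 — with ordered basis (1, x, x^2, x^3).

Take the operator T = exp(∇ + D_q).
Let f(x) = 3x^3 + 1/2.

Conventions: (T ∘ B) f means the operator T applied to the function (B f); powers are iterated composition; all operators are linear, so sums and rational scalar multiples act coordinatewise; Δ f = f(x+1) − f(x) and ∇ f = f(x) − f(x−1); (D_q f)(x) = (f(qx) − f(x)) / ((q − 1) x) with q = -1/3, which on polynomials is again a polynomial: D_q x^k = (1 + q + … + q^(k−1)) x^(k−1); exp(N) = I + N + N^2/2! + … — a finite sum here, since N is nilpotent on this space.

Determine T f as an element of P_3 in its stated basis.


the image equals g(x) = 3x^3 + (34/3)x^2 + (55/9)x - 59/54

order-1 term: (34/3)x^2 - 9x + 3
order-2 term: (136/9)x - 44/3
order-3 term: 272/27
the series for exp(∇ + D_q) f terminates at order 3
exp(∇ + D_q) f = 3x^3 + (34/3)x^2 + (55/9)x - 59/54


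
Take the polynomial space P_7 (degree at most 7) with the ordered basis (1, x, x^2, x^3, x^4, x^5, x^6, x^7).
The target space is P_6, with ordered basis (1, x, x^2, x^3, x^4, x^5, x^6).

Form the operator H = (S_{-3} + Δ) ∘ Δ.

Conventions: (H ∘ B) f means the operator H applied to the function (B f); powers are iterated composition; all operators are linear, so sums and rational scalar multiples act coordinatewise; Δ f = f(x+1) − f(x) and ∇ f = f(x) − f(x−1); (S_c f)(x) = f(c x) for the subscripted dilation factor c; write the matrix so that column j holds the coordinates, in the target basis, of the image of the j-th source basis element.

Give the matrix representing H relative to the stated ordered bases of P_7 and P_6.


image of 1: 0
image of x: 1
image of x^2: -6x + 3
image of x^3: 27x^2 - 3x + 7
image of x^4: -108x^3 + 66x^2 + 12x + 15
image of x^5: 405x^4 - 250x^3 + 150x^2 + 55x + 31
image of x^6: -1458x^5 + 1245x^4 - 420x^3 + 345x^2 + 162x + 63
image of x^7: 5103x^6 - 5061x^5 + 3045x^4 - 455x^3 + 819x^2 + 413x + 127
each image's coordinates form column j of the matrix

the matrix is [[0, 1, 3, 7, 15, 31, 63, 127]; [0, 0, -6, -3, 12, 55, 162, 413]; [0, 0, 0, 27, 66, 150, 345, 819]; [0, 0, 0, 0, -108, -250, -420, -455]; [0, 0, 0, 0, 0, 405, 1245, 3045]; [0, 0, 0, 0, 0, 0, -1458, -5061]; [0, 0, 0, 0, 0, 0, 0, 5103]] (rows listed top to bottom)


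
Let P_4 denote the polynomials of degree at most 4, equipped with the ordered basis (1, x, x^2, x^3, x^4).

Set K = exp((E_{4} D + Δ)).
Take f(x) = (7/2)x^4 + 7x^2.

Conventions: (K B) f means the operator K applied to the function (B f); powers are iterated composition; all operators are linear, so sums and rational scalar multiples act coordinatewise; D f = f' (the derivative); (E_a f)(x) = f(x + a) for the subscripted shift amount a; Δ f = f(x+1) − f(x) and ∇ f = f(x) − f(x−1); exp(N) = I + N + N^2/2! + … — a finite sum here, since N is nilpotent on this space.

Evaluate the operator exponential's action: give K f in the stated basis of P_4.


g(x) = (7/2)x^4 + 28x^3 + 280x^2 + 1582x + 4025

order-1 term: 28x^3 + 189x^2 + 714x + 1925/2
order-2 term: 84x^2 + 756x + 4501/2
order-3 term: 112x + 756
order-4 term: 56
the series for exp((E_{4} D + Δ)) f terminates at order 4
exp((E_{4} D + Δ)) f = (7/2)x^4 + 28x^3 + 280x^2 + 1582x + 4025


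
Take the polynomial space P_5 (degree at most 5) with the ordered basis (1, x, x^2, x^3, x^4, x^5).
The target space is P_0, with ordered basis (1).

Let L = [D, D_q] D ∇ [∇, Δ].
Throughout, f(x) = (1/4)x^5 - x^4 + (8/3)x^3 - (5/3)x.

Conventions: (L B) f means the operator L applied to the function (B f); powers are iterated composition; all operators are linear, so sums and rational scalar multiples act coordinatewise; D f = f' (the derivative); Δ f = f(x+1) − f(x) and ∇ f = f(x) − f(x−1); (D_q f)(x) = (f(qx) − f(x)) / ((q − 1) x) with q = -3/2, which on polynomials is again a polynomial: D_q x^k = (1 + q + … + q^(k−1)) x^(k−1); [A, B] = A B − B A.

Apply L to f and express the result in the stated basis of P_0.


Δ f = (5/4)x^4 - (3/2)x^3 + (9/2)x^2 + (21/4)x + 1/4
∇ Δ f = 5x^3 - 12x^2 + (37/2)x - 2
∇ f = (5/4)x^4 - (13/2)x^3 + (33/2)x^2 - (53/4)x + 9/4
Δ ∇ f = 5x^3 - 12x^2 + (37/2)x - 2
[∇, Δ] f = 0
∇ [∇, Δ] f = 0
D ∇ [∇, Δ] f = 0
D_q (D ∇ [∇, Δ]) f = 0
D D_q (D ∇ [∇, Δ]) f = 0
D (D ∇ [∇, Δ]) f = 0
D_q D (D ∇ [∇, Δ]) f = 0
[D, D_q] (D ∇ [∇, Δ]) f = 0

the result is g(x) = 0


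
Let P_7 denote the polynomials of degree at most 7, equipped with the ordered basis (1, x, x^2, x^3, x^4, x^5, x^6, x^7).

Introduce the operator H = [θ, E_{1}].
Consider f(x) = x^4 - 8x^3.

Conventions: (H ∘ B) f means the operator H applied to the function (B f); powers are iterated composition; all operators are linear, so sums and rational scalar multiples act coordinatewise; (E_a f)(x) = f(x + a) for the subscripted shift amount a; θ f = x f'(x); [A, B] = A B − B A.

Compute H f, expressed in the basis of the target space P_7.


E_{1} f = x^4 - 4x^3 - 18x^2 - 20x - 7
θ E_{1} f = 4x^4 - 12x^3 - 36x^2 - 20x
θ f = 4x^4 - 24x^3
E_{1} θ f = 4x^4 - 8x^3 - 48x^2 - 56x - 20
[θ, E_{1}] f = -4x^3 + 12x^2 + 36x + 20

g(x) = -4x^3 + 12x^2 + 36x + 20


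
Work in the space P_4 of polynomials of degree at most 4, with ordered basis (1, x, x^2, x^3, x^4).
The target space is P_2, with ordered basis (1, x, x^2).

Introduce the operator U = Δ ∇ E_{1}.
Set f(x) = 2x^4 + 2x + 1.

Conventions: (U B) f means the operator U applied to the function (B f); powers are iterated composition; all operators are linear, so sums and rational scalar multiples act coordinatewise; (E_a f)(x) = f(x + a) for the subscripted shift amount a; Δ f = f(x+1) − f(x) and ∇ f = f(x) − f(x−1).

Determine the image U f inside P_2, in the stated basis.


E_{1} f = 2x^4 + 8x^3 + 12x^2 + 10x + 5
∇ E_{1} f = 8x^3 + 12x^2 + 8x + 4
Δ (∇ E_{1}) f = 24x^2 + 48x + 28

g(x) = 24x^2 + 48x + 28


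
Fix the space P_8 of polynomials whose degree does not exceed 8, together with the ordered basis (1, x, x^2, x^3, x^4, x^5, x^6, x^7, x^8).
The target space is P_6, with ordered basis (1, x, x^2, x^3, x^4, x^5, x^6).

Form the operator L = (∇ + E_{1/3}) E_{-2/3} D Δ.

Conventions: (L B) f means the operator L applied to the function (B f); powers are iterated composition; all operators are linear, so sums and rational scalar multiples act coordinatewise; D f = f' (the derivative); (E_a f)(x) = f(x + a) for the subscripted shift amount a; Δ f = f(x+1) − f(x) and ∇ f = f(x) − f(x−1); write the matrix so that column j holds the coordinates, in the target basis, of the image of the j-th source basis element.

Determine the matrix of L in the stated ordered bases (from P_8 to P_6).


image of 1: 0
image of x: 0
image of x^2: 2
image of x^3: 6x + 7
image of x^4: 12x^2 + 28x - 44/3
image of x^5: 20x^3 + 70x^2 - (220/3)x + 1015/27
image of x^6: 30x^4 + 140x^3 - 220x^2 + (2030/9)x - 2018/27
image of x^7: 42x^5 + 245x^4 - (1540/3)x^3 + (7105/9)x^2 - (14126/27)x + 12103/81
image of x^8: 56x^6 + 392x^5 - (3080/3)x^4 + (56840/27)x^3 - (56504/27)x^2 + (96824/81)x - 207304/729
each image's coordinates form column j of the matrix

the matrix is [[0, 0, 2, 7, -44/3, 1015/27, -2018/27, 12103/81, -207304/729]; [0, 0, 0, 6, 28, -220/3, 2030/9, -14126/27, 96824/81]; [0, 0, 0, 0, 12, 70, -220, 7105/9, -56504/27]; [0, 0, 0, 0, 0, 20, 140, -1540/3, 56840/27]; [0, 0, 0, 0, 0, 0, 30, 245, -3080/3]; [0, 0, 0, 0, 0, 0, 0, 42, 392]; [0, 0, 0, 0, 0, 0, 0, 0, 56]] (rows listed top to bottom)


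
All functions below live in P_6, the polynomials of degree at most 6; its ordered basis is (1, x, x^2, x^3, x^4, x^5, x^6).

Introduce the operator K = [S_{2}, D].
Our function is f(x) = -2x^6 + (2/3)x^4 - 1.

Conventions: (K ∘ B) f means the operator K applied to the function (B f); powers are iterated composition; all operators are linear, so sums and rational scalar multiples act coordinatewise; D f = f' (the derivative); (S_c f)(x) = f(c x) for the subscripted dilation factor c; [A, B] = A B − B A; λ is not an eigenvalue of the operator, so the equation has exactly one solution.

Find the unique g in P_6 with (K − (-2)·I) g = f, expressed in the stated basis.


the image equals g(x) = -x^6 - 96x^5 - (11519/3)x^4 - (184304/3)x^3 - 368608x^2 - 737216x - 737217/2

write g with unknown coordinates in the stated basis and equate coefficients in (K − (-2)·I) g = f
solving from the highest basis element down gives g = -x^6 - 96x^5 - (11519/3)x^4 - (184304/3)x^3 - 368608x^2 - 737216x - 737217/2
check: K g = 192x^5 + 7680x^4 + (368608/3)x^3 + 737216x^2 + 1474432x + 737216
so K g − (-2)·g = -2x^6 + (2/3)x^4 - 1 = f ✓


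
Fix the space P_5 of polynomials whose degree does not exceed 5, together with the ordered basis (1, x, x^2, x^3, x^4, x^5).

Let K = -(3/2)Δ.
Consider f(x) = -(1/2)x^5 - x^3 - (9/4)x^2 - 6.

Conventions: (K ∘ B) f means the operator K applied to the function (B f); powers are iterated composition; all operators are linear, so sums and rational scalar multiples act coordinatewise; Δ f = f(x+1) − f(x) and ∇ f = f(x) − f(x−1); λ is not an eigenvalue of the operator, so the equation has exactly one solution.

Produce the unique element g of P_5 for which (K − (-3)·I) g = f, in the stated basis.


the result is g(x) = -(1/6)x^5 - (5/12)x^4 - 2x^3 - (35/6)x^2 - (121/12)x - 45/4

write g with unknown coordinates in the stated basis and equate coefficients in (K − (-3)·I) g = f
solving from the highest basis element down gives g = -(1/6)x^5 - (5/12)x^4 - 2x^3 - (35/6)x^2 - (121/12)x - 45/4
check: K g = (5/4)x^4 + 5x^3 + (61/4)x^2 + (121/4)x + 111/4
so K g − (-3)·g = -(1/2)x^5 - x^3 - (9/4)x^2 - 6 = f ✓


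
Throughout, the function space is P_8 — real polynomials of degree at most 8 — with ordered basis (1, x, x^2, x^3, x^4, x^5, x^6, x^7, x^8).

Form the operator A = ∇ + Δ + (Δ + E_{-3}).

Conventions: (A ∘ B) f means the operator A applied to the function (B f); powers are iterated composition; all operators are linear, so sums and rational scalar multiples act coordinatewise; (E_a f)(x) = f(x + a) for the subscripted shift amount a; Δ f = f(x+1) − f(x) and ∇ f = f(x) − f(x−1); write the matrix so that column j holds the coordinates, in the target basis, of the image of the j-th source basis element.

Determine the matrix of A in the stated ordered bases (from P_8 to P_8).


the matrix is [[1, 0, 10, -24, 82, -240, 730, -2184, 6562]; [0, 1, 0, 30, -96, 410, -1440, 5110, -17472]; [0, 0, 1, 0, 60, -240, 1230, -5040, 20440]; [0, 0, 0, 1, 0, 100, -480, 2870, -13440]; [0, 0, 0, 0, 1, 0, 150, -840, 5740]; [0, 0, 0, 0, 0, 1, 0, 210, -1344]; [0, 0, 0, 0, 0, 0, 1, 0, 280]; [0, 0, 0, 0, 0, 0, 0, 1, 0]; [0, 0, 0, 0, 0, 0, 0, 0, 1]] (rows listed top to bottom)

image of 1: 1
image of x: x
image of x^2: x^2 + 10
image of x^3: x^3 + 30x - 24
image of x^4: x^4 + 60x^2 - 96x + 82
image of x^5: x^5 + 100x^3 - 240x^2 + 410x - 240
image of x^6: x^6 + 150x^4 - 480x^3 + 1230x^2 - 1440x + 730
image of x^7: x^7 + 210x^5 - 840x^4 + 2870x^3 - 5040x^2 + 5110x - 2184
image of x^8: x^8 + 280x^6 - 1344x^5 + 5740x^4 - 13440x^3 + 20440x^2 - 17472x + 6562
each image's coordinates form column j of the matrix


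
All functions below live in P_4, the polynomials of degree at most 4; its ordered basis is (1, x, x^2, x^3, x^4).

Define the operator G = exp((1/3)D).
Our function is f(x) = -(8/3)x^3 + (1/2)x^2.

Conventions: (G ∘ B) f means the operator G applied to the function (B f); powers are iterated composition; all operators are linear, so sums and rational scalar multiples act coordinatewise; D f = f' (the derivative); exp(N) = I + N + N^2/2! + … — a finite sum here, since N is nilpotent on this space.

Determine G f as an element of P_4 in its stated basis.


order-1 term: -(8/3)x^2 + (1/3)x
order-2 term: -(8/9)x + 1/18
order-3 term: -8/81
the series for exp((1/3)D) f terminates at order 3
exp((1/3)D) f = -(8/3)x^3 - (13/6)x^2 - (5/9)x - 7/162

the result is g(x) = -(8/3)x^3 - (13/6)x^2 - (5/9)x - 7/162


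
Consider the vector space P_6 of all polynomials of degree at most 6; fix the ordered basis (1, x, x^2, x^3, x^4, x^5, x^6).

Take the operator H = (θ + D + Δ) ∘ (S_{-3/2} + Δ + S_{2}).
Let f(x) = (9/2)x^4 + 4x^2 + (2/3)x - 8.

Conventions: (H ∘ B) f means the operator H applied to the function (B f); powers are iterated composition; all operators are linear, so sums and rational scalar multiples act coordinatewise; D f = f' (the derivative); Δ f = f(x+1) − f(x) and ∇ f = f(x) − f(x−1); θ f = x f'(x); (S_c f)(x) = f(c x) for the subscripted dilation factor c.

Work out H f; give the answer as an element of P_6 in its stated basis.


S_{-3/2} f = (729/32)x^4 + 9x^2 - x - 8
Δ f = 18x^3 + 27x^2 + 26x + 55/6
S_{2} f = 72x^4 + 16x^2 + (4/3)x - 8
(S_{-3/2} + Δ + S_{2}) f = (3033/32)x^4 + 18x^3 + 52x^2 + (79/3)x - 41/6
θ (S_{-3/2} + Δ + S_{2}) f = (3033/8)x^4 + 54x^3 + 104x^2 + (79/3)x
D (S_{-3/2} + Δ + S_{2}) f = (3033/8)x^3 + 54x^2 + 104x + 79/3
Δ (S_{-3/2} + Δ + S_{2}) f = (3033/8)x^3 + (9963/16)x^2 + (4297/8)x + 18347/96
(θ + D + Δ) (S_{-3/2} + Δ + S_{2}) f = (3033/8)x^4 + (3249/4)x^3 + (12491/16)x^2 + (16019/24)x + 20875/96

g(x) = (3033/8)x^4 + (3249/4)x^3 + (12491/16)x^2 + (16019/24)x + 20875/96


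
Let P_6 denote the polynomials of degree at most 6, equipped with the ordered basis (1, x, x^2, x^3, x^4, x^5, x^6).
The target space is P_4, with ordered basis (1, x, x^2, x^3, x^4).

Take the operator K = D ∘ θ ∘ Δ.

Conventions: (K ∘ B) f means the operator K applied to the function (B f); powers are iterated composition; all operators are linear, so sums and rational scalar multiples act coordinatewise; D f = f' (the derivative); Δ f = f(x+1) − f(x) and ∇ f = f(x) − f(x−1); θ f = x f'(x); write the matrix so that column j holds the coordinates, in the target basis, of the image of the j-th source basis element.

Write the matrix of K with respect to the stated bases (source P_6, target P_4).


the matrix is [[0, 0, 2, 3, 4, 5, 6]; [0, 0, 0, 12, 24, 40, 60]; [0, 0, 0, 0, 36, 90, 180]; [0, 0, 0, 0, 0, 80, 240]; [0, 0, 0, 0, 0, 0, 150]] (rows listed top to bottom)

image of 1: 0
image of x: 0
image of x^2: 2
image of x^3: 12x + 3
image of x^4: 36x^2 + 24x + 4
image of x^5: 80x^3 + 90x^2 + 40x + 5
image of x^6: 150x^4 + 240x^3 + 180x^2 + 60x + 6
each image's coordinates form column j of the matrix


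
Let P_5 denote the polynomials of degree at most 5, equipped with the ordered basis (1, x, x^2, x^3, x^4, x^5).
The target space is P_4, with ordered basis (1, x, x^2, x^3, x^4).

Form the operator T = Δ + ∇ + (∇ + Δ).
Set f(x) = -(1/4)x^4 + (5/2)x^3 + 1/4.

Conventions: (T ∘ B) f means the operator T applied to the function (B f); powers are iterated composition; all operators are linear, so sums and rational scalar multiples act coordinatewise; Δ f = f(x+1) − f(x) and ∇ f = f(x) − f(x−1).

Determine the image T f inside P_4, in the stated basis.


Δ f = -x^3 + 6x^2 + (13/2)x + 9/4
∇ f = -x^3 + 9x^2 - (17/2)x + 11/4
∇ f = -x^3 + 9x^2 - (17/2)x + 11/4
Δ f = -x^3 + 6x^2 + (13/2)x + 9/4
(∇ + Δ) f = -2x^3 + 15x^2 - 2x + 5
(Δ + ∇ + (∇ + Δ)) f = -4x^3 + 30x^2 - 4x + 10

g(x) = -4x^3 + 30x^2 - 4x + 10


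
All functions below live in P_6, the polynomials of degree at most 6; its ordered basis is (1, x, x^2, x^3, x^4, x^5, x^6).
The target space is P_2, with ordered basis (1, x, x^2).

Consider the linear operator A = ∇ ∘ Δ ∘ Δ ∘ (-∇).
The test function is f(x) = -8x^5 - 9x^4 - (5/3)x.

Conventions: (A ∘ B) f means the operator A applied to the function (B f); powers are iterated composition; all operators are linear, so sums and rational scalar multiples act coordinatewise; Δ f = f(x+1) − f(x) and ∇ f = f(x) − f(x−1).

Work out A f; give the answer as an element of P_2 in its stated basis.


g(x) = 960x + 216

∇ f = -40x^4 + 44x^3 - 26x^2 + 4x - 2/3
(-∇) f = 40x^4 - 44x^3 + 26x^2 - 4x + 2/3
Δ (-∇) f = 160x^3 + 108x^2 + 80x + 18
Δ Δ (-∇) f = 480x^2 + 696x + 348
∇ Δ Δ (-∇) f = 960x + 216


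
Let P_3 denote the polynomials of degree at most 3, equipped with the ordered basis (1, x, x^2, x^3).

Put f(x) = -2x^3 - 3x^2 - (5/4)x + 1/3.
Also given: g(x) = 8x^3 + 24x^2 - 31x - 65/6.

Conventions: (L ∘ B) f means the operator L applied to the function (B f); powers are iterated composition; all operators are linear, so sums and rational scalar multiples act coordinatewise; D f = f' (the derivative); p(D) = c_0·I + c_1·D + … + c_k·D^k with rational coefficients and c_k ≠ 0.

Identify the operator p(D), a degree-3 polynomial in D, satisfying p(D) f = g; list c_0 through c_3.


c_0 = -4, c_1 = -2, c_2 = 4, c_3 = -1

D^0 f = -2x^3 - 3x^2 - (5/4)x + 1/3
D^1 f = -6x^2 - 6x - 5/4
D^2 f = -12x - 6
D^3 f = -12
matching coefficients of g against c_0 f + c_1 Df + … from the top degree down determines the c_i
solution: c_0 = -4, c_1 = -2, c_2 = 4, c_3 = -1


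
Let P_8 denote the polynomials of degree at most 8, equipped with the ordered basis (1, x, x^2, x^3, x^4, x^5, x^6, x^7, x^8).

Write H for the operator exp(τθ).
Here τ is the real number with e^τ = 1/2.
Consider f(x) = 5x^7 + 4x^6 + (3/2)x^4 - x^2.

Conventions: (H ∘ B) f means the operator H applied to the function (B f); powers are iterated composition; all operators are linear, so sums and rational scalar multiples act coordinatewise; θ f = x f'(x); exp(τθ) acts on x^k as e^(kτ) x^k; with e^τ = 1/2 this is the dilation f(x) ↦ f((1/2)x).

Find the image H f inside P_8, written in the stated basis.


g(x) = (5/128)x^7 + (1/16)x^6 + (3/32)x^4 - (1/4)x^2

exp(τθ) x^k = e^(kτ) x^k; with e^τ = 1/2 this sends x^k to (1/2)^k x^k
x^2 ↦ 1/4 x^2
x^4 ↦ 1/16 x^4
x^6 ↦ 1/64 x^6
x^7 ↦ 1/128 x^7
applying this coordinatewise to f: exp(τθ) f = (5/128)x^7 + (1/16)x^6 + (3/32)x^4 - (1/4)x^2


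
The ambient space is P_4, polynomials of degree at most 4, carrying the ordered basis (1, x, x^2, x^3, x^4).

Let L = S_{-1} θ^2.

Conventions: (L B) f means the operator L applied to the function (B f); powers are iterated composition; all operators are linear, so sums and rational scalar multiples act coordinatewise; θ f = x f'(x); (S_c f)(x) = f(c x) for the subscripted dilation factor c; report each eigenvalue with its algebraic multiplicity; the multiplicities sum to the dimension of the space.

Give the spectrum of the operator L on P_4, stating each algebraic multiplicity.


λ = -9 (multiplicity 1), λ = -1 (multiplicity 1), λ = 0 (multiplicity 1), λ = 4 (multiplicity 1), λ = 16 (multiplicity 1)

image of 1: 0
image of x: -x
image of x^2: 4x^2
image of x^3: -9x^3
image of x^4: 16x^4
the matrix is upper triangular; its diagonal is (0, -1, 4, -9, 16)
for a triangular matrix the eigenvalues are the diagonal entries, with algebraic multiplicity their repetition count


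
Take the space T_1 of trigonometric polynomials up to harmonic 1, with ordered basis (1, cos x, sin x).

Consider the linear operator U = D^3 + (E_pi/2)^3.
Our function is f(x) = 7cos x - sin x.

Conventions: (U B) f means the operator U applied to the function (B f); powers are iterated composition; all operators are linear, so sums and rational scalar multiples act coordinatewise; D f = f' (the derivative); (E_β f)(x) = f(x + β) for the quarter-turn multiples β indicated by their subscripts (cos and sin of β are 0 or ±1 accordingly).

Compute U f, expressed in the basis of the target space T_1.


D f = -cos x - 7sin x
D D f = -7cos x + sin x
D D D f = cos x + 7sin x
E_pi/2 f = -cos x - 7sin x
E_pi/2 E_pi/2 f = -7cos x + sin x
E_pi/2 E_pi/2 E_pi/2 f = cos x + 7sin x
(D^3 + (E_pi/2)^3) f = 2cos x + 14sin x

the image equals g(x) = 2cos x + 14sin x


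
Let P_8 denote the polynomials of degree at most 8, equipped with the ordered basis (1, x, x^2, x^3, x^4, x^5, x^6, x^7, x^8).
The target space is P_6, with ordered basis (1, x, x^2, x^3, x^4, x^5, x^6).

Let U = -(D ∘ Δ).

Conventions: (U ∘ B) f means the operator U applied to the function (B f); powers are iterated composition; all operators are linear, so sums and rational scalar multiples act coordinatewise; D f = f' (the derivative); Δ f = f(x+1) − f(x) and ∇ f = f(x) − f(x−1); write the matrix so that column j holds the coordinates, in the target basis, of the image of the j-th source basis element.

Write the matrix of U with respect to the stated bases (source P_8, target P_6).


image of 1: 0
image of x: 0
image of x^2: -2
image of x^3: -6x - 3
image of x^4: -12x^2 - 12x - 4
image of x^5: -20x^3 - 30x^2 - 20x - 5
image of x^6: -30x^4 - 60x^3 - 60x^2 - 30x - 6
image of x^7: -42x^5 - 105x^4 - 140x^3 - 105x^2 - 42x - 7
image of x^8: -56x^6 - 168x^5 - 280x^4 - 280x^3 - 168x^2 - 56x - 8
each image's coordinates form column j of the matrix

the matrix is [[0, 0, -2, -3, -4, -5, -6, -7, -8]; [0, 0, 0, -6, -12, -20, -30, -42, -56]; [0, 0, 0, 0, -12, -30, -60, -105, -168]; [0, 0, 0, 0, 0, -20, -60, -140, -280]; [0, 0, 0, 0, 0, 0, -30, -105, -280]; [0, 0, 0, 0, 0, 0, 0, -42, -168]; [0, 0, 0, 0, 0, 0, 0, 0, -56]] (rows listed top to bottom)


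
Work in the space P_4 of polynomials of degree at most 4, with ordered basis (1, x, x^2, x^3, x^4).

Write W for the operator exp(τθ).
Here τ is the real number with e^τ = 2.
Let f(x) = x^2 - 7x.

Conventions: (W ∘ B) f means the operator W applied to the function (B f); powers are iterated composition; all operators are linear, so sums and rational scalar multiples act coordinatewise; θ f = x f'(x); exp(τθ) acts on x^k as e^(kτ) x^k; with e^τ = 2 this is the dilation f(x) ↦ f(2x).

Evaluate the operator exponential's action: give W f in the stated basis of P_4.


exp(τθ) x^k = e^(kτ) x^k; with e^τ = 2 this sends x^k to 2^k x^k
x ↦ 2 x
x^2 ↦ 4 x^2
applying this coordinatewise to f: exp(τθ) f = 4x^2 - 14x

the image equals g(x) = 4x^2 - 14x


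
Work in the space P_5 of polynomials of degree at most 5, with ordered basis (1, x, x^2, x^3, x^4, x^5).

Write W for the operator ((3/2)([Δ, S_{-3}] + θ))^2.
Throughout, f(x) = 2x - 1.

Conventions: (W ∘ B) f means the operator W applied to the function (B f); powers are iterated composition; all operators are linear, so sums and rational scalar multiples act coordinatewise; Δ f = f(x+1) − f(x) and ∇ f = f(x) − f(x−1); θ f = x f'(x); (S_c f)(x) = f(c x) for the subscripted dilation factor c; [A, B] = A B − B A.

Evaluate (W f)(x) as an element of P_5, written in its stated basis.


S_{-3} f = -6x - 1
Δ S_{-3} f = -6
Δ f = 2
S_{-3} Δ f = 2
[Δ, S_{-3}] f = -8
θ f = 2x
([Δ, S_{-3}] + θ) f = 2x - 8
((3/2)([Δ, S_{-3}] + θ)) f = 3x - 12
S_{-3} ((3/2)([Δ, S_{-3}] + θ)) f = -9x - 12
Δ S_{-3} ((3/2)([Δ, S_{-3}] + θ)) f = -9
Δ ((3/2)([Δ, S_{-3}] + θ)) f = 3
S_{-3} Δ ((3/2)([Δ, S_{-3}] + θ)) f = 3
[Δ, S_{-3}] ((3/2)([Δ, S_{-3}] + θ)) f = -12
θ ((3/2)([Δ, S_{-3}] + θ)) f = 3x
([Δ, S_{-3}] + θ) ((3/2)([Δ, S_{-3}] + θ)) f = 3x - 12
((3/2)([Δ, S_{-3}] + θ)) ((3/2)([Δ, S_{-3}] + θ)) f = (9/2)x - 18

g(x) = (9/2)x - 18


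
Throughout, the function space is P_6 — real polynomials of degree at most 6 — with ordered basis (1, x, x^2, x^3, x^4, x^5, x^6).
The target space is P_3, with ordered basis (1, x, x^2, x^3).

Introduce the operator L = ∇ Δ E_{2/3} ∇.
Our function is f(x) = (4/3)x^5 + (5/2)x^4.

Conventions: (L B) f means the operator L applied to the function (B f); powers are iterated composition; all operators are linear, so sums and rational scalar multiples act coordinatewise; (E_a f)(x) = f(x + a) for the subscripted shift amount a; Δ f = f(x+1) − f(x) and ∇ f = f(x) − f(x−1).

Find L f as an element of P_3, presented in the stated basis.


g(x) = 80x^2 + (260/3)x + 290/9

∇ f = (20/3)x^4 - (10/3)x^3 - (5/3)x^2 + (10/3)x - 7/6
E_{2/3} ∇ f = (20/3)x^4 + (130/9)x^3 + (85/9)x^2 + (370/81)x + 313/486
Δ E_{2/3} ∇ f = (80/3)x^3 + (250/3)x^2 + (800/9)x + 2845/81
∇ Δ E_{2/3} ∇ f = 80x^2 + (260/3)x + 290/9


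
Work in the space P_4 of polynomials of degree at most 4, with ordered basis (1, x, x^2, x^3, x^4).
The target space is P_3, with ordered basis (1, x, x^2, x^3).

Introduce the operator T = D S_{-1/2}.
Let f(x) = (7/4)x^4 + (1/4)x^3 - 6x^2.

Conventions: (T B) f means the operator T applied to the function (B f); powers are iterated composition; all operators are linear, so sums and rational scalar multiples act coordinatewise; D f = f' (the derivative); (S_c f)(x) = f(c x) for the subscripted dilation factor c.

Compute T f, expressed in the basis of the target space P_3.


S_{-1/2} f = (7/64)x^4 - (1/32)x^3 - (3/2)x^2
D S_{-1/2} f = (7/16)x^3 - (3/32)x^2 - 3x

the image equals g(x) = (7/16)x^3 - (3/32)x^2 - 3x


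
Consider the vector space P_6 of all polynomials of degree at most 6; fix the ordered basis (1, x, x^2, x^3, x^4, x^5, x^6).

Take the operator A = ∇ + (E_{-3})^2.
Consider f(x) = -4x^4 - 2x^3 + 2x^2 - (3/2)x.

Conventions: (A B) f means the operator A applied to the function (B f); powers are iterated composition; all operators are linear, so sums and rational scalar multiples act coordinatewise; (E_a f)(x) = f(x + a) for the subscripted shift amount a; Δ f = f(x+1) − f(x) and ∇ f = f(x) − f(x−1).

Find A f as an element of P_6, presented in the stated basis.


g(x) = -4x^4 + 78x^3 - 808x^2 + (6417/2)x - 9345/2

∇ f = -16x^3 + 18x^2 - 6x - 3/2
E_{-3} f = -4x^4 + 46x^3 - 196x^2 + (729/2)x - 495/2
E_{-3} E_{-3} f = -4x^4 + 94x^3 - 826x^2 + (6429/2)x - 4671
(∇ + (E_{-3})^2) f = -4x^4 + 78x^3 - 808x^2 + (6417/2)x - 9345/2


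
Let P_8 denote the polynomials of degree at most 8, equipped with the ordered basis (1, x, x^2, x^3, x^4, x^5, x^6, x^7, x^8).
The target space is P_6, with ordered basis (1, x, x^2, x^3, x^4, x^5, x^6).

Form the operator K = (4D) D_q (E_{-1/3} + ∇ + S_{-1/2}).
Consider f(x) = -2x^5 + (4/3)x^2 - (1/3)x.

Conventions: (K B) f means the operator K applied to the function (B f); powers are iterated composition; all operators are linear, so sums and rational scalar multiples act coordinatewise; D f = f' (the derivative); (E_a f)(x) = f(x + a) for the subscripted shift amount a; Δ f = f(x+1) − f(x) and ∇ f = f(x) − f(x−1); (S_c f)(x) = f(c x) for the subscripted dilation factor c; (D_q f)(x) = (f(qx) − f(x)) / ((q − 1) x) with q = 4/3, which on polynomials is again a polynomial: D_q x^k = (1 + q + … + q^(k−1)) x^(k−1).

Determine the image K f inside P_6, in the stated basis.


E_{-1/3} f = -2x^5 + (10/3)x^4 - (20/9)x^3 + (56/27)x^2 - (109/81)x + 65/243
∇ f = -10x^4 + 20x^3 - 20x^2 + (38/3)x - 11/3
S_{-1/2} f = (1/16)x^5 + (1/3)x^2 + (1/6)x
(E_{-1/3} + ∇ + S_{-1/2}) f = -(31/16)x^5 - (20/3)x^4 + (160/9)x^3 - (475/27)x^2 + (1861/162)x - 826/243
D_q (E_{-1/3} + ∇ + S_{-1/2}) f = -(24211/1296)x^4 - (3500/81)x^3 + (5920/81)x^2 - (3325/81)x + 1861/162
D D_q (E_{-1/3} + ∇ + S_{-1/2}) f = -(24211/324)x^3 - (3500/27)x^2 + (11840/81)x - 3325/81
(4D) D_q (E_{-1/3} + ∇ + S_{-1/2}) f = -(24211/81)x^3 - (14000/27)x^2 + (47360/81)x - 13300/81

the result is g(x) = -(24211/81)x^3 - (14000/27)x^2 + (47360/81)x - 13300/81


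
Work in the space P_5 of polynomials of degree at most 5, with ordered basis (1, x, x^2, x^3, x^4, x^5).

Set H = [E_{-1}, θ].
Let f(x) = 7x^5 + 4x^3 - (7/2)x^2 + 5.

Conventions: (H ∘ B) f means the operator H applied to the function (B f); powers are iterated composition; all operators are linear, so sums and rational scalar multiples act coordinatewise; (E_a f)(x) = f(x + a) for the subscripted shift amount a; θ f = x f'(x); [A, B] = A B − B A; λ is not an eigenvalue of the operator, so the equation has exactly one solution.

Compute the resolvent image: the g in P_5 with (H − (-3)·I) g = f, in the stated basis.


g(x) = (7/3)x^5 + (35/9)x^4 - (244/27)x^3 - (131/54)x^2 + (1333/81)x - 380/243

write g with unknown coordinates in the stated basis and equate coefficients in (H − (-3)·I) g = f
solving from the highest basis element down gives g = (7/3)x^5 + (35/9)x^4 - (244/27)x^3 - (131/54)x^2 + (1333/81)x - 380/243
check: H g = -(35/3)x^4 + (280/9)x^3 + (34/9)x^2 - (1333/27)x + 785/81
so H g − (-3)·g = 7x^5 + 4x^3 - (7/2)x^2 + 5 = f ✓


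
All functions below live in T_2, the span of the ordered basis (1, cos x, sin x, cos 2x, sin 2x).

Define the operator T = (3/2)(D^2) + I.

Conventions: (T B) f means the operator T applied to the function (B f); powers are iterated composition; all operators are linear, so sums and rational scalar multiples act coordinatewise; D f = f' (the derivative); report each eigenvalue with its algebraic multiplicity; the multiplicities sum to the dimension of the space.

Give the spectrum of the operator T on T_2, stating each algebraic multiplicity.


λ = -5 (multiplicity 2), λ = -1/2 (multiplicity 2), λ = 1 (multiplicity 1)

image of 1: 1
image of cos x: -(1/2)cos x
image of sin x: -(1/2)sin x
image of cos 2x: -5cos 2x
image of sin 2x: -5sin 2x
the matrix is diagonal; its diagonal is (1, -1/2, -1/2, -5, -5)
for a triangular matrix the eigenvalues are the diagonal entries, with algebraic multiplicity their repetition count


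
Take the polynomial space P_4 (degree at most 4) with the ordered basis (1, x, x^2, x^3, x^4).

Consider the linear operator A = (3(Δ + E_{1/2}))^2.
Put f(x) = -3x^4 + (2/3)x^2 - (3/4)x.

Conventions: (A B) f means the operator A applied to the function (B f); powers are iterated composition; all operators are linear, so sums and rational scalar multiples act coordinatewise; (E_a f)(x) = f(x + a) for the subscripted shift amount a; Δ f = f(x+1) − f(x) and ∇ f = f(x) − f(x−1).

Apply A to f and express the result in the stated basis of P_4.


Δ f = -12x^3 - 18x^2 - (32/3)x - 37/12
E_{1/2} f = -3x^4 - 6x^3 - (23/6)x^2 - (19/12)x - 19/48
(Δ + E_{1/2}) f = -3x^4 - 18x^3 - (131/6)x^2 - (49/4)x - 167/48
(3(Δ + E_{1/2})) f = -9x^4 - 54x^3 - (131/2)x^2 - (147/4)x - 167/16
Δ (3(Δ + E_{1/2})) f = -36x^3 - 216x^2 - 329x - 661/4
E_{1/2} (3(Δ + E_{1/2})) f = -9x^4 - 72x^3 - 160x^2 - (589/4)x - 105/2
(Δ + E_{1/2}) (3(Δ + E_{1/2})) f = -9x^4 - 108x^3 - 376x^2 - (1905/4)x - 871/4
(3(Δ + E_{1/2})) (3(Δ + E_{1/2})) f = -27x^4 - 324x^3 - 1128x^2 - (5715/4)x - 2613/4

g(x) = -27x^4 - 324x^3 - 1128x^2 - (5715/4)x - 2613/4


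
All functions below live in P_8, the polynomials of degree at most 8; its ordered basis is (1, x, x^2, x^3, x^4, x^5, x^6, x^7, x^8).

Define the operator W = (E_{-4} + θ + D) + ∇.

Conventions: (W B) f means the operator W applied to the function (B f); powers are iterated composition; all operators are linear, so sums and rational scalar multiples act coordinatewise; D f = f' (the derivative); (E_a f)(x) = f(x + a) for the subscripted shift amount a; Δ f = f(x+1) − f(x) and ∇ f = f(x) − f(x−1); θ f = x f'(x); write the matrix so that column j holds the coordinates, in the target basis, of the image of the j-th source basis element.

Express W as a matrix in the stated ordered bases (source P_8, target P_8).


the matrix is [[1, -2, 15, -63, 255, -1023, 4095, -16383, 65535]; [0, 2, -4, 45, -252, 1275, -6138, 28665, -131064]; [0, 0, 3, -6, 90, -630, 3825, -21483, 114660]; [0, 0, 0, 4, -8, 150, -1260, 8925, -57288]; [0, 0, 0, 0, 5, -10, 225, -2205, 17850]; [0, 0, 0, 0, 0, 6, -12, 315, -3528]; [0, 0, 0, 0, 0, 0, 7, -14, 420]; [0, 0, 0, 0, 0, 0, 0, 8, -16]; [0, 0, 0, 0, 0, 0, 0, 0, 9]] (rows listed top to bottom)

image of 1: 1
image of x: 2x - 2
image of x^2: 3x^2 - 4x + 15
image of x^3: 4x^3 - 6x^2 + 45x - 63
image of x^4: 5x^4 - 8x^3 + 90x^2 - 252x + 255
image of x^5: 6x^5 - 10x^4 + 150x^3 - 630x^2 + 1275x - 1023
image of x^6: 7x^6 - 12x^5 + 225x^4 - 1260x^3 + 3825x^2 - 6138x + 4095
image of x^7: 8x^7 - 14x^6 + 315x^5 - 2205x^4 + 8925x^3 - 21483x^2 + 28665x - 16383
image of x^8: 9x^8 - 16x^7 + 420x^6 - 3528x^5 + 17850x^4 - 57288x^3 + 114660x^2 - 131064x + 65535
each image's coordinates form column j of the matrix
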